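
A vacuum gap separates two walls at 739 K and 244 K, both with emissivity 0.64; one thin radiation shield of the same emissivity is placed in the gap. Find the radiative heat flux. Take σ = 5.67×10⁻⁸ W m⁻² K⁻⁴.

q ≈ 3930 W/m²

Each of the 2 gaps contributes resistance (2/ε − 1) = 2/0.64 − 1 = 2.125; total = 4.250.
q = σ(T₁⁴ − T₂⁴) / 4.250 = 5.67×10⁻⁸ × 2.95×10^11 / 4.250 = 3930 W/m².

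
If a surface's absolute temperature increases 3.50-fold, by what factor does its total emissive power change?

factor ≈ 150

P ∝ T⁴, so the power scales as (3.50)⁴ = 150.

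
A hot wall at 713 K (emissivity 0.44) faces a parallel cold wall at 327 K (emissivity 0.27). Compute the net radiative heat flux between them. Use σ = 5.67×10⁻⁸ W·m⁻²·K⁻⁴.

q ≈ 2810 W/m²

For two large parallel gray plates, q = σ(T₁⁴ − T₂⁴) / (1/ε₁ + 1/ε₂ − 1).
1/ε₁ + 1/ε₂ − 1 = 1/0.44 + 1/0.27 − 1 = 4.976.
T₁⁴ − T₂⁴ = 2.58×10^11 − 1.14×10^10 = 2.47×10^11 K⁴.
q = 5.67×10⁻⁸ × 2.47×10^11 / 4.976 = 2810 W/m².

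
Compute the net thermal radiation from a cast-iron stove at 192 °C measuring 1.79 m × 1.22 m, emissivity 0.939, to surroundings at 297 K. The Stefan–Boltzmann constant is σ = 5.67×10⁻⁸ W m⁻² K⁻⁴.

A = 1.79 × 1.22 = 2.18 m².
Convert: 192 °C = 465 K.
Q = εσA(T⁴ − T_s⁴). T⁴ − T_s⁴ = (465)⁴ − (297)⁴ = 4.68×10^10 − 7.78×10^9 = 3.90×10^10 K⁴.
Q = 0.939 × 5.67×10⁻⁸ × 2.18 × 3.90×10^10 = 4530 W.

Q ≈ 4530 W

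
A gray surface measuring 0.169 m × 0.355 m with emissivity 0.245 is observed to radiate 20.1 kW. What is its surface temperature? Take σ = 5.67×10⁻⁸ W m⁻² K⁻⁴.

T ≈ 2220 K

A = 0.169 × 0.355 = 0.0600 m².
From P = εσAT⁴, T = (P / εσA)^(1/4) = (20100 / (0.245 × 5.67×10⁻⁸ × 0.0600))^(1/4).
T = (2.41×10^13)^(1/4) = 2220 K.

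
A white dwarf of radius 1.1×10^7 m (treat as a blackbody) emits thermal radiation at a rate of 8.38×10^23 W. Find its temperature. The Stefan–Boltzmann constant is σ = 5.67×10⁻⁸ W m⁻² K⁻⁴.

T ≈ 9930 K

A = 4πr² = 4π × (1.1×10^7)² = 1.52×10^15 m².
From P = σAT⁴, T = (P / σA)^(1/4) = (8.38×10^23 / (5.67×10⁻⁸ × 1.52×10^15))^(1/4).
T = (9.72×10^15)^(1/4) = 9930 K.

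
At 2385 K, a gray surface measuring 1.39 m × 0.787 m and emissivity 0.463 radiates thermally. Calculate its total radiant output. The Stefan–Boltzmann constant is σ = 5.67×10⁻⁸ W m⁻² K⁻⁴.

A = 1.39 × 0.787 = 1.09 m².
P = εσAT⁴ = 0.463 × 5.67×10⁻⁸ × 1.09 × (2385)⁴ = 0.463 × 5.67×10⁻⁸ × 1.09 × 3.24×10^13.
P = 9.29×10^5 W.

P ≈ 9.29×10^5 W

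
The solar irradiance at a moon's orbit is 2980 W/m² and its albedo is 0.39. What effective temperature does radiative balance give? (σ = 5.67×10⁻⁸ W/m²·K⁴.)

Power absorbed = (1−a)S·πR²; power emitted = 4πR²σT⁴. Equating and cancelling πR²:
T = ((1−a)S / 4σ)^(1/4) = (1820 / (4 × 5.67×10⁻⁸))^(1/4) = (8.01×10^9)^(1/4).
T = 299 K.

T ≈ 299 K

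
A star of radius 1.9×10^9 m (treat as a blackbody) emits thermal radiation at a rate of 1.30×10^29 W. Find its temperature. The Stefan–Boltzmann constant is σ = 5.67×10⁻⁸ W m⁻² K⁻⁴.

T ≈ 15000 K

A = 4πr² = 4π × (1.9×10^9)² = 4.54×10^19 m².
From P = σAT⁴, T = (P / σA)^(1/4) = (1.30×10^29 / (5.67×10⁻⁸ × 4.54×10^19))^(1/4).
T = (5.05×10^16)^(1/4) = 15000 K.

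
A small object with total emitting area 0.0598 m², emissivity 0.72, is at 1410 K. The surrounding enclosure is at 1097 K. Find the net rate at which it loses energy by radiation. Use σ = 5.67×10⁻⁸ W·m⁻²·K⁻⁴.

Q = εσA(T⁴ − T_s⁴). T⁴ − T_s⁴ = (1410)⁴ − (1097)⁴ = 3.95×10^12 − 1.45×10^12 = 2.50×10^12 K⁴.
Q = 0.72 × 5.67×10⁻⁸ × 0.0598 × 2.50×10^12 = 6110 W.

Q ≈ 6110 W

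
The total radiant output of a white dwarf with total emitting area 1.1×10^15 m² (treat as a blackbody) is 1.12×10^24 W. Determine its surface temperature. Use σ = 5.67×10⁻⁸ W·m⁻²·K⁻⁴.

From P = σAT⁴, T = (P / σA)^(1/4) = (1.12×10^24 / (5.67×10⁻⁸ × 1.10×10^15))^(1/4).
T = (1.80×10^16)^(1/4) = 11600 K.

T ≈ 11600 K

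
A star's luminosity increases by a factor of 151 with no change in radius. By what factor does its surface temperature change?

P ∝ T⁴ ⇒ T ∝ P^(1/4), so T scales by (151)^(1/4) = 3.51.

factor ≈ 3.51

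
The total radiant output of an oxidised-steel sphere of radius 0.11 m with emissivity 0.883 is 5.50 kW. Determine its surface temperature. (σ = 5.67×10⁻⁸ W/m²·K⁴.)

T ≈ 922 K

A = 4πr² = 4π × (0.11)² = 0.152 m².
From P = εσAT⁴, T = (P / εσA)^(1/4) = (5500 / (0.883 × 5.67×10⁻⁸ × 0.152))^(1/4).
T = (7.22×10^11)^(1/4) = 922 K.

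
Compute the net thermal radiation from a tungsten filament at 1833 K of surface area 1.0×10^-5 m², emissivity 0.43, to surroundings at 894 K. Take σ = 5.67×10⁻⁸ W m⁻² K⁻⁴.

Q = εσA(T⁴ − T_s⁴). T⁴ − T_s⁴ = (1833)⁴ − (894)⁴ = 1.13×10^13 − 6.39×10^11 = 1.07×10^13 K⁴.
Q = 0.43 × 5.67×10⁻⁸ × 1.00×10^-5 × 1.07×10^13 = 2.60 W.

Q ≈ 2.60 W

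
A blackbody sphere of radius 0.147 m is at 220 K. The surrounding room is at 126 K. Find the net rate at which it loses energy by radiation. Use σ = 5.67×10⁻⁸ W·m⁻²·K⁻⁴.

A = 4πr² = 4π × (0.147)² = 0.272 m².
Q = σA(T⁴ − T_s⁴). T⁴ − T_s⁴ = (220)⁴ − (126)⁴ = 2.34×10^9 − 2.52×10^8 = 2.09×10^9 K⁴.
Q = 5.67×10⁻⁸ × 0.272 × 2.09×10^9 = 32.2 W.

Q ≈ 32.2 W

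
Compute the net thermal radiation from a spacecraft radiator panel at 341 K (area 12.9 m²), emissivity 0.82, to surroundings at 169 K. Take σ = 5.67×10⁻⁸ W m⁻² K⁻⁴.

Q = εσA(T⁴ − T_s⁴). T⁴ − T_s⁴ = (341)⁴ − (169)⁴ = 1.35×10^10 − 8.16×10^8 = 1.27×10^10 K⁴.
Q = 0.82 × 5.67×10⁻⁸ × 12.9 × 1.27×10^10 = 7620 W.

Q ≈ 7620 W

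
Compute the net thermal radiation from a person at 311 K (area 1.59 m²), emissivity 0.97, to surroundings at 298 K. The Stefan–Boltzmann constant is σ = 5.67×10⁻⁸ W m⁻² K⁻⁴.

Q = εσA(T⁴ − T_s⁴). T⁴ − T_s⁴ = (311)⁴ − (298)⁴ = 9.35×10^9 − 7.89×10^9 = 1.47×10^9 K⁴.
Q = 0.97 × 5.67×10⁻⁸ × 1.59 × 1.47×10^9 = 128 W.

Q ≈ 128 W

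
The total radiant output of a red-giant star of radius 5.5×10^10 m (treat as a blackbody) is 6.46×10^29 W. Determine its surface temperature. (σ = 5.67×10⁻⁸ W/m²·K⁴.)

T ≈ 4160 K

A = 4πr² = 4π × (5.5×10^10)² = 3.80×10^22 m².
From P = σAT⁴, T = (P / σA)^(1/4) = (6.46×10^29 / (5.67×10⁻⁸ × 3.80×10^22))^(1/4).
T = (3.00×10^14)^(1/4) = 4160 K.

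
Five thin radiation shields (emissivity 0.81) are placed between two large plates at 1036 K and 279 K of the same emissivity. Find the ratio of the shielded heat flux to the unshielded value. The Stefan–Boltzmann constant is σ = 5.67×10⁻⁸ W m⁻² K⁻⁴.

With N identical shields there are N+1 = 6 gaps in series, each with the same radiative resistance, so the flux falls to 1/(N+1) of its unshielded value.

ratio ≈ 0.167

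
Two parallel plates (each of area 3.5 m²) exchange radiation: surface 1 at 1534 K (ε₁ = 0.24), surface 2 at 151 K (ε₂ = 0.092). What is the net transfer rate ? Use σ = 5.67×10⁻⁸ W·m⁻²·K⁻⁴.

Q ≈ 78300 W

For two large parallel gray plates, q = σ(T₁⁴ − T₂⁴) / (1/ε₁ + 1/ε₂ − 1).
1/ε₁ + 1/ε₂ − 1 = 1/0.24 + 1/0.092 − 1 = 14.04.
T₁⁴ − T₂⁴ = 5.54×10^12 − 5.20×10^8 = 5.54×10^12 K⁴.
q = 5.67×10⁻⁸ × 5.54×10^12 / 14.04 = 22400 W/m².
Q = q·A = 22400 × 3.5 = 78300 W.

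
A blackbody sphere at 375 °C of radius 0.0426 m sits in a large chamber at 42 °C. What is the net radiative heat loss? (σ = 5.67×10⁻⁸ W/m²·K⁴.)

Q ≈ 215 W

A = 4πr² = 4π × (0.0426)² = 0.0228 m².
Convert: 375 °C = 648 K; 42 °C = 315 K.
Q = σA(T⁴ − T_s⁴). T⁴ − T_s⁴ = (648)⁴ − (315)⁴ = 1.76×10^11 − 9.85×10^9 = 1.66×10^11 K⁴.
Q = 5.67×10⁻⁸ × 0.0228 × 1.66×10^11 = 215 W.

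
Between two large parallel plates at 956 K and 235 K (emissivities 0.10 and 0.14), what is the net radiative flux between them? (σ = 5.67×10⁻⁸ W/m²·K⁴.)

q ≈ 2920 W/m²

For two large parallel gray plates, q = σ(T₁⁴ − T₂⁴) / (1/ε₁ + 1/ε₂ − 1).
1/ε₁ + 1/ε₂ − 1 = 1/0.10 + 1/0.14 − 1 = 16.14.
T₁⁴ − T₂⁴ = 8.35×10^11 − 3.05×10^9 = 8.32×10^11 K⁴.
q = 5.67×10⁻⁸ × 8.32×10^11 / 16.14 = 2920 W/m².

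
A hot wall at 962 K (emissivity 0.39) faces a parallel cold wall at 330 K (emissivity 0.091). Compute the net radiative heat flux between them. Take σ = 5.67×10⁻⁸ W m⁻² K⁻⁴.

For two large parallel gray plates, q = σ(T₁⁴ − T₂⁴) / (1/ε₁ + 1/ε₂ − 1).
1/ε₁ + 1/ε₂ − 1 = 1/0.39 + 1/0.091 − 1 = 12.55.
T₁⁴ − T₂⁴ = 8.56×10^11 − 1.19×10^10 = 8.45×10^11 K⁴.
q = 5.67×10⁻⁸ × 8.45×10^11 / 12.55 = 3810 W/m².

q ≈ 3810 W/m²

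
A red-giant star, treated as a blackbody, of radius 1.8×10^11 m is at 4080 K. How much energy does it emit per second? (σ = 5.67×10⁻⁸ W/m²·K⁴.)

A = 4πr² = 4π × (1.8×10^11)² = 4.07×10^23 m².
P = σAT⁴ = 5.67×10⁻⁸ × 4.07×10^23 × (4080)⁴ = 5.67×10⁻⁸ × 4.07×10^23 × 2.77×10^14.
P = 6.40×10^30 W.

P ≈ 6.40×10^30 W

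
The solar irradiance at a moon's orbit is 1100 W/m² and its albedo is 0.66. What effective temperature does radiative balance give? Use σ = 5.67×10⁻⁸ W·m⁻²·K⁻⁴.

Power absorbed = (1−a)S·πR²; power emitted = 4πR²σT⁴. Equating and cancelling πR²:
T = ((1−a)S / 4σ)^(1/4) = (374 / (4 × 5.67×10⁻⁸))^(1/4) = (1.65×10^9)^(1/4).
T = 202 K.

T ≈ 202 K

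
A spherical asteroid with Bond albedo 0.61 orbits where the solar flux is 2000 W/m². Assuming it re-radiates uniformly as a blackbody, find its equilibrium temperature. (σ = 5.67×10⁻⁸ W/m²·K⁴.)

T ≈ 242 K

Power absorbed = (1−a)S·πR²; power emitted = 4πR²σT⁴. Equating and cancelling πR²:
T = ((1−a)S / 4σ)^(1/4) = (780 / (4 × 5.67×10⁻⁸))^(1/4) = (3.44×10^9)^(1/4).
T = 242 K.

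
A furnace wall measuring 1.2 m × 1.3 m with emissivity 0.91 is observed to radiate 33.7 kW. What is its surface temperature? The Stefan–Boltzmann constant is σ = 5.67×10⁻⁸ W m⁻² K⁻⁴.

T ≈ 804 K

A = 1.2 × 1.3 = 1.56 m².
From P = εσAT⁴, T = (P / εσA)^(1/4) = (33700 / (0.91 × 5.67×10⁻⁸ × 1.56))^(1/4).
T = (4.19×10^11)^(1/4) = 804 K.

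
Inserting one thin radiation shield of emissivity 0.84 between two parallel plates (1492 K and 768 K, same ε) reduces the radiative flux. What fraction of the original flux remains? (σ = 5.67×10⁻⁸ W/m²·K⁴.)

ratio ≈ 0.500

With N identical shields there are N+1 = 2 gaps in series, each with the same radiative resistance, so the flux falls to 1/(N+1) of its unshielded value.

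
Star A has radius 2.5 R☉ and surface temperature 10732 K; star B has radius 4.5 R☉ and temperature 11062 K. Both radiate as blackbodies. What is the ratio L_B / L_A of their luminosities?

L = 4πR²σT⁴ ∝ R²T⁴, so L_B/L_A = (4.5/2.5)² × (11062/10732)⁴ = 3.24 × 1.13 = 3.66.

L_B/L_A ≈ 3.66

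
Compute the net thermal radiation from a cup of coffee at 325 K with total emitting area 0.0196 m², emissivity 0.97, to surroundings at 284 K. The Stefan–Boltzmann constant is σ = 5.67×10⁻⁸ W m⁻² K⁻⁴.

Q ≈ 5.01 W

Q = εσA(T⁴ − T_s⁴). T⁴ − T_s⁴ = (325)⁴ − (284)⁴ = 1.12×10^10 − 6.51×10^9 = 4.65×10^9 K⁴.
Q = 0.97 × 5.67×10⁻⁸ × 0.0196 × 4.65×10^9 = 5.01 W.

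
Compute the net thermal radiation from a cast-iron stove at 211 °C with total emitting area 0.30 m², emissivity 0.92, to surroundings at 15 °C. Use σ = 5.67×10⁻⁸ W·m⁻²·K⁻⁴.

Convert: 211 °C = 484 K; 15 °C = 288 K.
Q = εσA(T⁴ − T_s⁴). T⁴ − T_s⁴ = (484)⁴ − (288)⁴ = 5.49×10^10 − 6.88×10^9 = 4.80×10^10 K⁴.
Q = 0.92 × 5.67×10⁻⁸ × 0.300 × 4.80×10^10 = 751 W.

Q ≈ 751 W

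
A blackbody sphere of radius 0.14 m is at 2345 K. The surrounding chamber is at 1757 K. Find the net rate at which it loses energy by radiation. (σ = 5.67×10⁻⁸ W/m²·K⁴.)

A = 4πr² = 4π × (0.14)² = 0.246 m².
Q = σA(T⁴ − T_s⁴). T⁴ − T_s⁴ = (2345)⁴ − (1757)⁴ = 3.02×10^13 − 9.53×10^12 = 2.07×10^13 K⁴.
Q = 5.67×10⁻⁸ × 0.246 × 2.07×10^13 = 2.89×10^5 W.

Q ≈ 2.89×10^5 W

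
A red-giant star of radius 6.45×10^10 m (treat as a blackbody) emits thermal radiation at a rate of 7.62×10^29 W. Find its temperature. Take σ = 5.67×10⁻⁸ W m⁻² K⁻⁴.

A = 4πr² = 4π × (6.45×10^10)² = 5.23×10^22 m².
From P = σAT⁴, T = (P / σA)^(1/4) = (7.62×10^29 / (5.67×10⁻⁸ × 5.23×10^22))^(1/4).
T = (2.57×10^14)^(1/4) = 4000 K.

T ≈ 4000 K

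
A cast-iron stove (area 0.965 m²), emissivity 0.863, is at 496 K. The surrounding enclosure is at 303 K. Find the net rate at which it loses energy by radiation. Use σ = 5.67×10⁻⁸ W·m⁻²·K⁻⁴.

Q ≈ 2460 W

Q = εσA(T⁴ − T_s⁴). T⁴ − T_s⁴ = (496)⁴ − (303)⁴ = 6.05×10^10 − 8.43×10^9 = 5.21×10^10 K⁴.
Q = 0.863 × 5.67×10⁻⁸ × 0.965 × 5.21×10^10 = 2460 W.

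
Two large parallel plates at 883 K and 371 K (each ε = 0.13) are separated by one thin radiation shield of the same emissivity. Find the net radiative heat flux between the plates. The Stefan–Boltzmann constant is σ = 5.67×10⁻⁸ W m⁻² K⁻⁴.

q ≈ 1160 W/m²

Each of the 2 gaps contributes resistance (2/ε − 1) = 2/0.13 − 1 = 14.38; total = 28.77.
q = σ(T₁⁴ − T₂⁴) / 28.77 = 5.67×10⁻⁸ × 5.89×10^11 / 28.77 = 1160 W/m².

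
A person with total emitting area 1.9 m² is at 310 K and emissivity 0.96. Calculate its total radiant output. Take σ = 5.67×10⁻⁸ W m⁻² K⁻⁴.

P ≈ 955 W

Stefan–Boltzmann: P = εσAT⁴ = 0.96 × 5.67×10⁻⁸ × 1.90 × (310)⁴ = 0.96 × 5.67×10⁻⁸ × 1.90 × 9.24×10^9.
P = 955 W.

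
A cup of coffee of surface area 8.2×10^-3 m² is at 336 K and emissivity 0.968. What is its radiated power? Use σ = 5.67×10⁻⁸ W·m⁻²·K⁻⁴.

P ≈ 5.74 W

Stefan–Boltzmann: P = εσAT⁴ = 0.968 × 5.67×10⁻⁸ × 8.20×10^-3 × (336)⁴ = 0.968 × 5.67×10⁻⁸ × 8.20×10^-3 × 1.27×10^10.
P = 5.74 W.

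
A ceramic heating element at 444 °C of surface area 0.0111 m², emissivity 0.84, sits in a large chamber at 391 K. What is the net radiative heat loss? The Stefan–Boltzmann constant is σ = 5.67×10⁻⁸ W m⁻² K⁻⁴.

Convert: 444 °C = 717 K.
Q = εσA(T⁴ − T_s⁴). T⁴ − T_s⁴ = (717)⁴ − (391)⁴ = 2.64×10^11 − 2.34×10^10 = 2.41×10^11 K⁴.
Q = 0.84 × 5.67×10⁻⁸ × 0.0111 × 2.41×10^11 = 127 W.

Q ≈ 127 W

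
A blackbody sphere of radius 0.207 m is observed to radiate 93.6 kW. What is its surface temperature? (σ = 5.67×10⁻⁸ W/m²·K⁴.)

T ≈ 1320 K

A = 4πr² = 4π × (0.207)² = 0.538 m².
From P = σAT⁴, T = (P / σA)^(1/4) = (93600 / (5.67×10⁻⁸ × 0.538))^(1/4).
T = (3.07×10^12)^(1/4) = 1320 K.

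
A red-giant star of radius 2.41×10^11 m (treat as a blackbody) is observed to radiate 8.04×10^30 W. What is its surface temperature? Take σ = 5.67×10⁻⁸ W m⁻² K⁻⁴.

A = 4πr² = 4π × (2.41×10^11)² = 7.30×10^23 m².
From P = σAT⁴, T = (P / σA)^(1/4) = (8.04×10^30 / (5.67×10⁻⁸ × 7.30×10^23))^(1/4).
T = (1.94×10^14)^(1/4) = 3730 K.

T ≈ 3730 K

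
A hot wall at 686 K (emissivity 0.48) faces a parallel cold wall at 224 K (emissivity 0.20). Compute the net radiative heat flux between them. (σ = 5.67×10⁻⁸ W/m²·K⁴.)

For two large parallel gray plates, q = σ(T₁⁴ − T₂⁴) / (1/ε₁ + 1/ε₂ − 1).
1/ε₁ + 1/ε₂ − 1 = 1/0.48 + 1/0.20 − 1 = 6.083.
T₁⁴ − T₂⁴ = 2.21×10^11 − 2.52×10^9 = 2.19×10^11 K⁴.
q = 5.67×10⁻⁸ × 2.19×10^11 / 6.083 = 2040 W/m².

q ≈ 2040 W/m²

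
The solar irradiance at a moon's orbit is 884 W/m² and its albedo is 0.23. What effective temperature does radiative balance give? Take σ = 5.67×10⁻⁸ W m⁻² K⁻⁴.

Power absorbed = (1−a)S·πR²; power emitted = 4πR²σT⁴. Equating and cancelling πR²:
T = ((1−a)S / 4σ)^(1/4) = (681 / (4 × 5.67×10⁻⁸))^(1/4) = (3.00×10^9)^(1/4).
T = 234 K.

T ≈ 234 K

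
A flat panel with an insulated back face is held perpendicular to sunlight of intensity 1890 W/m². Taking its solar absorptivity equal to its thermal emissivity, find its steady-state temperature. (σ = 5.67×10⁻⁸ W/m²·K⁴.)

T ≈ 427 K

Absorbed flux αS = emitted flux εσT⁴ (one radiating face); with α = ε, T = (S/σ)^(1/4).
T = (1890 / 5.67×10⁻⁸)^(1/4) = (3.33×10^10)^(1/4).
T = 427 K.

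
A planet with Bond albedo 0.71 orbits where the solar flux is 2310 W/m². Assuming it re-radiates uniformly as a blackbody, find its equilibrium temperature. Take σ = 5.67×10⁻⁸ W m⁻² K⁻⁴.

T ≈ 233 K

Power absorbed = (1−a)S·πR²; power emitted = 4πR²σT⁴. Equating and cancelling πR²:
T = ((1−a)S / 4σ)^(1/4) = (670 / (4 × 5.67×10⁻⁸))^(1/4) = (2.95×10^9)^(1/4).
T = 233 K.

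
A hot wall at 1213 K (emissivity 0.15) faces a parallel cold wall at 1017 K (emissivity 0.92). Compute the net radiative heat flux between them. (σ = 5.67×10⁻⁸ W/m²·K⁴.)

For two large parallel gray plates, q = σ(T₁⁴ − T₂⁴) / (1/ε₁ + 1/ε₂ − 1).
1/ε₁ + 1/ε₂ − 1 = 1/0.15 + 1/0.92 − 1 = 6.754.
T₁⁴ − T₂⁴ = 2.16×10^12 − 1.07×10^12 = 1.10×10^12 K⁴.
q = 5.67×10⁻⁸ × 1.10×10^12 / 6.754 = 9190 W/m².

q ≈ 9190 W/m²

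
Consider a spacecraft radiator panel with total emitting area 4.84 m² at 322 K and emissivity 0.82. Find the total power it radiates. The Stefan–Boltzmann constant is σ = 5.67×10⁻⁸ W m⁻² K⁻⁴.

P ≈ 2420 W

P = εσAT⁴ = 0.82 × 5.67×10⁻⁸ × 4.84 × (322)⁴ = 0.82 × 5.67×10⁻⁸ × 4.84 × 1.08×10^10.
P = 2420 W.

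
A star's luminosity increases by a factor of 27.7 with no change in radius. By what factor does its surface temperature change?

P ∝ T⁴ ⇒ T ∝ P^(1/4), so T scales by (27.7)^(1/4) = 2.29.

factor ≈ 2.29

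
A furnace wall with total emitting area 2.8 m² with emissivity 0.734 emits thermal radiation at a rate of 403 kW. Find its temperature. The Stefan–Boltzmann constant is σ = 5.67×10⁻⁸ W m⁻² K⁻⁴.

From P = εσAT⁴, T = (P / εσA)^(1/4) = (4.03×10^5 / (0.734 × 5.67×10⁻⁸ × 2.80))^(1/4).
T = (3.46×10^12)^(1/4) = 1360 K.

T ≈ 1360 K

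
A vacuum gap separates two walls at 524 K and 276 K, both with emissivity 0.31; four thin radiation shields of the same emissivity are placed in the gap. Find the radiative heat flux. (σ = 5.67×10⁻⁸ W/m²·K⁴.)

q ≈ 145 W/m²

Each of the 5 gaps contributes resistance (2/ε − 1) = 2/0.31 − 1 = 5.452; total = 27.26.
q = σ(T₁⁴ − T₂⁴) / 27.26 = 5.67×10⁻⁸ × 6.96×10^10 / 27.26 = 145 W/m².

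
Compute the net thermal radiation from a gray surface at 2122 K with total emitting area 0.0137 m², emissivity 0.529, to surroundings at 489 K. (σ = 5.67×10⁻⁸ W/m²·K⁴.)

Q = εσA(T⁴ − T_s⁴). T⁴ − T_s⁴ = (2122)⁴ − (489)⁴ = 2.03×10^13 − 5.72×10^10 = 2.02×10^13 K⁴.
Q = 0.529 × 5.67×10⁻⁸ × 0.0137 × 2.02×10^13 = 8310 W.

Q ≈ 8310 W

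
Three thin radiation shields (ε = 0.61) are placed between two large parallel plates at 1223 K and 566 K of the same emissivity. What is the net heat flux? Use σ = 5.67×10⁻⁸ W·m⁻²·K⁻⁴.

q ≈ 13300 W/m²

Each of the 4 gaps contributes resistance (2/ε − 1) = 2/0.61 − 1 = 2.279; total = 9.115.
q = σ(T₁⁴ − T₂⁴) / 9.115 = 5.67×10⁻⁸ × 2.13×10^12 / 9.115 = 13300 W/m².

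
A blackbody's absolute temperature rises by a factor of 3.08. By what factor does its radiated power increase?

P ∝ T⁴, so the power scales as (3.08)⁴ = 90.0.

factor ≈ 90.0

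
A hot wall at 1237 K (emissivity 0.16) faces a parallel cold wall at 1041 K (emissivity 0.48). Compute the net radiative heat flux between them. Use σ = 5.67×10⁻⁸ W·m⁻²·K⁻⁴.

q ≈ 9020 W/m²

For two large parallel gray plates, q = σ(T₁⁴ − T₂⁴) / (1/ε₁ + 1/ε₂ − 1).
1/ε₁ + 1/ε₂ − 1 = 1/0.16 + 1/0.48 − 1 = 7.333.
T₁⁴ − T₂⁴ = 2.34×10^12 − 1.17×10^12 = 1.17×10^12 K⁴.
q = 5.67×10⁻⁸ × 1.17×10^12 / 7.333 = 9020 W/m².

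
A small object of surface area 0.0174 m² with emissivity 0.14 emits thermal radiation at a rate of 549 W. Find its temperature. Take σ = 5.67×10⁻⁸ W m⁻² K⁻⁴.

T ≈ 1410 K

From P = εσAT⁴, T = (P / εσA)^(1/4) = (549 / (0.14 × 5.67×10⁻⁸ × 0.0174))^(1/4).
T = (3.97×10^12)^(1/4) = 1410 K.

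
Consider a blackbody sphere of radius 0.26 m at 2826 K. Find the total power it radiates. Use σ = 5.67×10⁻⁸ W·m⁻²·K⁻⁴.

P ≈ 3.07×10^6 W

A = 4πr² = 4π × (0.26)² = 0.849 m².
P = σAT⁴ = 5.67×10⁻⁸ × 0.849 × (2826)⁴ = 5.67×10⁻⁸ × 0.849 × 6.38×10^13.
P = 3.07×10^6 W.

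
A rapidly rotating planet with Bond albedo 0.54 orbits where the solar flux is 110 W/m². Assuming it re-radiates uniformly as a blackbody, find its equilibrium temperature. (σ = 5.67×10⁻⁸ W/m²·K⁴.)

T ≈ 122 K

Power absorbed = (1−a)S·πR²; power emitted = 4πR²σT⁴. Equating and cancelling πR²:
T = ((1−a)S / 4σ)^(1/4) = (50.6 / (4 × 5.67×10⁻⁸))^(1/4) = (2.23×10^8)^(1/4).
T = 122 K.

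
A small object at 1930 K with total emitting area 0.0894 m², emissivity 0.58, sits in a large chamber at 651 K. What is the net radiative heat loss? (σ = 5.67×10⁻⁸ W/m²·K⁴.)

Q ≈ 40300 W

Q = εσA(T⁴ − T_s⁴). T⁴ − T_s⁴ = (1930)⁴ − (651)⁴ = 1.39×10^13 − 1.80×10^11 = 1.37×10^13 K⁴.
Q = 0.58 × 5.67×10⁻⁸ × 0.0894 × 1.37×10^13 = 40300 W.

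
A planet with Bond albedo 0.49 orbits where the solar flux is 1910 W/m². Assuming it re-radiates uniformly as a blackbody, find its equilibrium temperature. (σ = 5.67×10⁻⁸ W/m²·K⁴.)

Power absorbed = (1−a)S·πR²; power emitted = 4πR²σT⁴. Equating and cancelling πR²:
T = ((1−a)S / 4σ)^(1/4) = (974 / (4 × 5.67×10⁻⁸))^(1/4) = (4.29×10^9)^(1/4).
T = 256 K.

T ≈ 256 K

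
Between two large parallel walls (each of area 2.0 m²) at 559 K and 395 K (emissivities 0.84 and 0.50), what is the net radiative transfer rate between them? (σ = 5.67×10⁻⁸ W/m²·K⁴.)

For two large parallel gray plates, q = σ(T₁⁴ − T₂⁴) / (1/ε₁ + 1/ε₂ − 1).
1/ε₁ + 1/ε₂ − 1 = 1/0.84 + 1/0.50 − 1 = 2.190.
T₁⁴ − T₂⁴ = 9.76×10^10 − 2.43×10^10 = 7.33×10^10 K⁴.
q = 5.67×10⁻⁸ × 7.33×10^10 / 2.190 = 1900 W/m².
Q = q·A = 1900 × 2.0 = 3790 W.

Q ≈ 3790 W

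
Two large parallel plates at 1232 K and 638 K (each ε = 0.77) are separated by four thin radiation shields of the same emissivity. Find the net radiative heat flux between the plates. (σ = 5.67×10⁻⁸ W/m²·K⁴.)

q ≈ 15200 W/m²

Each of the 5 gaps contributes resistance (2/ε − 1) = 2/0.77 − 1 = 1.597; total = 7.987.
q = σ(T₁⁴ − T₂⁴) / 7.987 = 5.67×10⁻⁸ × 2.14×10^12 / 7.987 = 15200 W/m².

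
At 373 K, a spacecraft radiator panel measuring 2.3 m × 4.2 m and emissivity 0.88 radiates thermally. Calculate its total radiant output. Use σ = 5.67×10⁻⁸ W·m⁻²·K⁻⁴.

P ≈ 9330 W

A = 2.3 × 4.2 = 9.66 m².
Stefan–Boltzmann: P = εσAT⁴ = 0.88 × 5.67×10⁻⁸ × 9.66 × (373)⁴ = 0.88 × 5.67×10⁻⁸ × 9.66 × 1.94×10^10.
P = 9330 W.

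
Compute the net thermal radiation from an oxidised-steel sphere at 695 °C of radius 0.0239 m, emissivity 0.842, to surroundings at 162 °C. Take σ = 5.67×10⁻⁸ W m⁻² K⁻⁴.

Q ≈ 289 W

A = 4πr² = 4π × (0.0239)² = 7.18×10^-3 m².
Convert: 695 °C = 968 K; 162 °C = 435 K.
Q = εσA(T⁴ − T_s⁴). T⁴ − T_s⁴ = (968)⁴ − (435)⁴ = 8.78×10^11 − 3.58×10^10 = 8.42×10^11 K⁴.
Q = 0.842 × 5.67×10⁻⁸ × 7.18×10^-3 × 8.42×10^11 = 289 W.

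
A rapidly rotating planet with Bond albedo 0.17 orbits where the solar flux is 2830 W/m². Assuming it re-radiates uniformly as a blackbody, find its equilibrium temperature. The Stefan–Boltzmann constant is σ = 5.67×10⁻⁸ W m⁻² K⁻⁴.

T ≈ 319 K

Power absorbed = (1−a)S·πR²; power emitted = 4πR²σT⁴. Equating and cancelling πR²:
T = ((1−a)S / 4σ)^(1/4) = (2350 / (4 × 5.67×10⁻⁸))^(1/4) = (1.04×10^10)^(1/4).
T = 319 K.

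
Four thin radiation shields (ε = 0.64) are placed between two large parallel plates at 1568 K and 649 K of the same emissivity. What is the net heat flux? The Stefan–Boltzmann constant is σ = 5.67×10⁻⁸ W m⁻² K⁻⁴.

Each of the 5 gaps contributes resistance (2/ε − 1) = 2/0.64 − 1 = 2.125; total = 10.62.
q = σ(T₁⁴ − T₂⁴) / 10.62 = 5.67×10⁻⁸ × 5.87×10^12 / 10.62 = 31300 W/m².

q ≈ 31300 W/m²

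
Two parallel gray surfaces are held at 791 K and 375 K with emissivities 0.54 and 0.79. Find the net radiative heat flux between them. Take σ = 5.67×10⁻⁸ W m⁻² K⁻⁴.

For two large parallel gray plates, q = σ(T₁⁴ − T₂⁴) / (1/ε₁ + 1/ε₂ − 1).
1/ε₁ + 1/ε₂ − 1 = 1/0.54 + 1/0.79 − 1 = 2.118.
T₁⁴ − T₂⁴ = 3.91×10^11 − 1.98×10^10 = 3.72×10^11 K⁴.
q = 5.67×10⁻⁸ × 3.72×10^11 / 2.118 = 9950 W/m².

q ≈ 9950 W/m²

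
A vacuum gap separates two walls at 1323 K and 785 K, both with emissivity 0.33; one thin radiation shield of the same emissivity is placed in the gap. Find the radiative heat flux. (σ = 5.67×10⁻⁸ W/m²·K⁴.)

Each of the 2 gaps contributes resistance (2/ε − 1) = 2/0.33 − 1 = 5.061; total = 10.12.
q = σ(T₁⁴ − T₂⁴) / 10.12 = 5.67×10⁻⁸ × 2.68×10^12 / 10.12 = 15000 W/m².

q ≈ 15000 W/m²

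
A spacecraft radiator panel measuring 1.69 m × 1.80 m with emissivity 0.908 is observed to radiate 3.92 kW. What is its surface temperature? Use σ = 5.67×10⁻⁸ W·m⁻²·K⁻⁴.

T ≈ 398 K

A = 1.69 × 1.80 = 3.04 m².
From P = εσAT⁴, T = (P / εσA)^(1/4) = (3920 / (0.908 × 5.67×10⁻⁸ × 3.04))^(1/4).
T = (2.50×10^10)^(1/4) = 398 K.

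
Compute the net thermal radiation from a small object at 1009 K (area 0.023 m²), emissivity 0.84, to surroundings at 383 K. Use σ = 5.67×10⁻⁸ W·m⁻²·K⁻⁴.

Q = εσA(T⁴ − T_s⁴). T⁴ − T_s⁴ = (1009)⁴ − (383)⁴ = 1.04×10^12 − 2.15×10^10 = 1.01×10^12 K⁴.
Q = 0.84 × 5.67×10⁻⁸ × 0.0230 × 1.01×10^12 = 1110 W.

Q ≈ 1110 W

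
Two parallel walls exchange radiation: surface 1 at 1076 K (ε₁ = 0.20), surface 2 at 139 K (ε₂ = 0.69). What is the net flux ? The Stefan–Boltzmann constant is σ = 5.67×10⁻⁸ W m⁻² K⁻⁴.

q ≈ 13900 W/m²

For two large parallel gray plates, q = σ(T₁⁴ − T₂⁴) / (1/ε₁ + 1/ε₂ − 1).
1/ε₁ + 1/ε₂ − 1 = 1/0.20 + 1/0.69 − 1 = 5.449.
T₁⁴ − T₂⁴ = 1.34×10^12 − 3.73×10^8 = 1.34×10^12 K⁴.
q = 5.67×10⁻⁸ × 1.34×10^12 / 5.449 = 13900 W/m².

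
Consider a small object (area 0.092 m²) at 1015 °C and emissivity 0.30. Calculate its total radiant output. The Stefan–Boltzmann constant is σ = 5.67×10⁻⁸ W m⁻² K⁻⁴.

P ≈ 4310 W

1015 °C = 1288 K.
P = εσAT⁴ = 0.30 × 5.67×10⁻⁸ × 0.0920 × (1288)⁴ = 0.30 × 5.67×10⁻⁸ × 0.0920 × 2.75×10^12.
P = 4310 W.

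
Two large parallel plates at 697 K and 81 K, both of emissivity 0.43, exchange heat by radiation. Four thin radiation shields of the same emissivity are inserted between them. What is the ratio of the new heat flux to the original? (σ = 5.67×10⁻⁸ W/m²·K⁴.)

With N identical shields there are N+1 = 5 gaps in series, each with the same radiative resistance, so the flux falls to 1/(N+1) of its unshielded value.

ratio ≈ 0.200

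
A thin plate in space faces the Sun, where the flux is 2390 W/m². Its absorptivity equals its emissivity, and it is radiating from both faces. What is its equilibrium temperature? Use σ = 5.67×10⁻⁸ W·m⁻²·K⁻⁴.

T ≈ 381 K

Absorbed flux αS = emitted flux 2εσT⁴ per unit area; with α = ε this gives T = (S/2σ)^(1/4).
T = (2390 / (2 × 5.67×10⁻⁸))^(1/4) = (2.11×10^10)^(1/4).
T = 381 K.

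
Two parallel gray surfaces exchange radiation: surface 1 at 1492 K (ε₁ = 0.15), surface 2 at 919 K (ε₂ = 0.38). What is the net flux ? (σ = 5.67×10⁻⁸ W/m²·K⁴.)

For two large parallel gray plates, q = σ(T₁⁴ − T₂⁴) / (1/ε₁ + 1/ε₂ − 1).
1/ε₁ + 1/ε₂ − 1 = 1/0.15 + 1/0.38 − 1 = 8.298.
T₁⁴ − T₂⁴ = 4.96×10^12 − 7.13×10^11 = 4.24×10^12 K⁴.
q = 5.67×10⁻⁸ × 4.24×10^12 / 8.298 = 29000 W/m².

q ≈ 29000 W/m²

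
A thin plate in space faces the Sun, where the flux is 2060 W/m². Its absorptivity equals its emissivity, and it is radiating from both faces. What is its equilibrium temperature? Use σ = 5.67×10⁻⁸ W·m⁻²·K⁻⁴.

T ≈ 367 K

Absorbed flux αS = emitted flux 2εσT⁴ per unit area; with α = ε this gives T = (S/2σ)^(1/4).
T = (2060 / (2 × 5.67×10⁻⁸))^(1/4) = (1.82×10^10)^(1/4).
T = 367 K.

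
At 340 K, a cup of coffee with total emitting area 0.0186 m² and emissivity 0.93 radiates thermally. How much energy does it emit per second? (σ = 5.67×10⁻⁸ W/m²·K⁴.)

P ≈ 13.1 W

Stefan–Boltzmann: P = εσAT⁴ = 0.93 × 5.67×10⁻⁸ × 0.0186 × (340)⁴ = 0.93 × 5.67×10⁻⁸ × 0.0186 × 1.34×10^10.
P = 13.1 W.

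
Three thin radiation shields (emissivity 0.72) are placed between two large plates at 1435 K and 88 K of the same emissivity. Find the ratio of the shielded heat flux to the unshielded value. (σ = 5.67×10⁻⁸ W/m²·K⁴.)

With N identical shields there are N+1 = 4 gaps in series, each with the same radiative resistance, so the flux falls to 1/(N+1) of its unshielded value.

ratio ≈ 0.250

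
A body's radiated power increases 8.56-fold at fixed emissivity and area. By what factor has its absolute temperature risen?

factor ≈ 1.71

P ∝ T⁴ ⇒ T ∝ P^(1/4), so T scales by (8.56)^(1/4) = 1.71.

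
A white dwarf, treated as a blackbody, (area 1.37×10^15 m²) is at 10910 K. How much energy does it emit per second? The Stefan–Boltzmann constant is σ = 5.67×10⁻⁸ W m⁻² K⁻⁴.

P = σAT⁴ = 5.67×10⁻⁸ × 1.37×10^15 × (10910)⁴ = 5.67×10⁻⁸ × 1.37×10^15 × 1.42×10^16.
P = 1.10×10^24 W.

P ≈ 1.10×10^24 W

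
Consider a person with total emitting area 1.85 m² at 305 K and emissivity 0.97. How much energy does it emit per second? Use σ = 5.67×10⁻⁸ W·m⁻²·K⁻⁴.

Stefan–Boltzmann: P = εσAT⁴ = 0.97 × 5.67×10⁻⁸ × 1.85 × (305)⁴ = 0.97 × 5.67×10⁻⁸ × 1.85 × 8.65×10^9.
P = 880 W.

P ≈ 880 W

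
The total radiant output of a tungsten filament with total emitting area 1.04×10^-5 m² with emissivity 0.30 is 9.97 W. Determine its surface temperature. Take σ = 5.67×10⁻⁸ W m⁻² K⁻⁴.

T ≈ 2740 K

From P = εσAT⁴, T = (P / εσA)^(1/4) = (9.97 / (0.30 × 5.67×10⁻⁸ × 1.04×10^-5))^(1/4).
T = (5.64×10^13)^(1/4) = 2740 K.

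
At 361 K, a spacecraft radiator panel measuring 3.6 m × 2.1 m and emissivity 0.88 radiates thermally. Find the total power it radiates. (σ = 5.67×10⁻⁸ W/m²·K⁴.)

A = 3.6 × 2.1 = 7.56 m².
P = εσAT⁴ = 0.88 × 5.67×10⁻⁸ × 7.56 × (361)⁴ = 0.88 × 5.67×10⁻⁸ × 7.56 × 1.70×10^10.
P = 6410 W.

P ≈ 6410 W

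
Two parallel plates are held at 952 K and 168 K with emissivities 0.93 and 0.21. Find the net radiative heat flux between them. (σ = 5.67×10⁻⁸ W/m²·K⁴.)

q ≈ 9620 W/m²

For two large parallel gray plates, q = σ(T₁⁴ − T₂⁴) / (1/ε₁ + 1/ε₂ − 1).
1/ε₁ + 1/ε₂ − 1 = 1/0.93 + 1/0.21 − 1 = 4.837.
T₁⁴ − T₂⁴ = 8.21×10^11 − 7.97×10^8 = 8.21×10^11 K⁴.
q = 5.67×10⁻⁸ × 8.21×10^11 / 4.837 = 9620 W/m².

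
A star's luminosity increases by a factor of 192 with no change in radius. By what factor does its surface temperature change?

factor ≈ 3.72

P ∝ T⁴ ⇒ T ∝ P^(1/4), so T scales by (192)^(1/4) = 3.72.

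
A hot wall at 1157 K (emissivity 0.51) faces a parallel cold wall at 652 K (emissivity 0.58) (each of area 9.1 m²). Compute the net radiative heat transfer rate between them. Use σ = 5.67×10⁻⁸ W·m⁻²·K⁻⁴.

Q ≈ 3.10×10^5 W

For two large parallel gray plates, q = σ(T₁⁴ − T₂⁴) / (1/ε₁ + 1/ε₂ − 1).
1/ε₁ + 1/ε₂ − 1 = 1/0.51 + 1/0.58 − 1 = 2.685.
T₁⁴ − T₂⁴ = 1.79×10^12 − 1.81×10^11 = 1.61×10^12 K⁴.
q = 5.67×10⁻⁸ × 1.61×10^12 / 2.685 = 34000 W/m².
Q = q·A = 34000 × 9.1 = 3.10×10^5 W.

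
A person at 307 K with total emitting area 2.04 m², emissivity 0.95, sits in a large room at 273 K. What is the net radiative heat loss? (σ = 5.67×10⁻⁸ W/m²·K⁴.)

Q ≈ 366 W

Q = εσA(T⁴ − T_s⁴). T⁴ − T_s⁴ = (307)⁴ − (273)⁴ = 8.88×10^9 − 5.55×10^9 = 3.33×10^9 K⁴.
Q = 0.95 × 5.67×10⁻⁸ × 2.04 × 3.33×10^9 = 366 W.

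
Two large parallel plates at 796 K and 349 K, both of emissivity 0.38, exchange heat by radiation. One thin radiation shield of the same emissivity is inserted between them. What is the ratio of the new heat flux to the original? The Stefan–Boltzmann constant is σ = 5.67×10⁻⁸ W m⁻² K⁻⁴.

With N identical shields there are N+1 = 2 gaps in series, each with the same radiative resistance, so the flux falls to 1/(N+1) of its unshielded value.

ratio ≈ 0.500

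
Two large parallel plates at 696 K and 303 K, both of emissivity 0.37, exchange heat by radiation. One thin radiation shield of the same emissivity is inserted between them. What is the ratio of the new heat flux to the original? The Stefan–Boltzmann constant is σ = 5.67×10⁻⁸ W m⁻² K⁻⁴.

With N identical shields there are N+1 = 2 gaps in series, each with the same radiative resistance, so the flux falls to 1/(N+1) of its unshielded value.

ratio ≈ 0.500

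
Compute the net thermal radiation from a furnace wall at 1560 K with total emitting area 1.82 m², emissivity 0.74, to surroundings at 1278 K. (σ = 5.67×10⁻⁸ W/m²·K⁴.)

Q ≈ 2.49×10^5 W

Q = εσA(T⁴ − T_s⁴). T⁴ − T_s⁴ = (1560)⁴ − (1278)⁴ = 5.92×10^12 − 2.67×10^12 = 3.25×10^12 K⁴.
Q = 0.74 × 5.67×10⁻⁸ × 1.82 × 3.25×10^12 = 2.49×10^5 W.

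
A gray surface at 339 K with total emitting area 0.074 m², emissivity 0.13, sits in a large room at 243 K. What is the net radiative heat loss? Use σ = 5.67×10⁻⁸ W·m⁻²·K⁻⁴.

Q = εσA(T⁴ − T_s⁴). T⁴ − T_s⁴ = (339)⁴ − (243)⁴ = 1.32×10^10 − 3.49×10^9 = 9.72×10^9 K⁴.
Q = 0.13 × 5.67×10⁻⁸ × 0.0740 × 9.72×10^9 = 5.30 W.

Q ≈ 5.30 W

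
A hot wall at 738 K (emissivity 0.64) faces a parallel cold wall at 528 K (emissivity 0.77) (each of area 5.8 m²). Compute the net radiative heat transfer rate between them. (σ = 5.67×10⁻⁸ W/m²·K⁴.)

For two large parallel gray plates, q = σ(T₁⁴ − T₂⁴) / (1/ε₁ + 1/ε₂ − 1).
1/ε₁ + 1/ε₂ − 1 = 1/0.64 + 1/0.77 − 1 = 1.861.
T₁⁴ − T₂⁴ = 2.97×10^11 − 7.77×10^10 = 2.19×10^11 K⁴.
q = 5.67×10⁻⁸ × 2.19×10^11 / 1.861 = 6670 W/m².
Q = q·A = 6670 × 5.8 = 38700 W.

Q ≈ 38700 W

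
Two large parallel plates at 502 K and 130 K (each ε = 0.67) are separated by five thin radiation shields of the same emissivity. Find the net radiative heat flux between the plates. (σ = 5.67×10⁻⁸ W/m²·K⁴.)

q ≈ 301 W/m²

Each of the 6 gaps contributes resistance (2/ε − 1) = 2/0.67 − 1 = 1.985; total = 11.91.
q = σ(T₁⁴ − T₂⁴) / 11.91 = 5.67×10⁻⁸ × 6.32×10^10 / 11.91 = 301 W/m².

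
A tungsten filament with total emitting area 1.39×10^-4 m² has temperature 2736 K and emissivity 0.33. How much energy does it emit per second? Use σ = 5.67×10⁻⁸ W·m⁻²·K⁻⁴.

P ≈ 146 W

Stefan–Boltzmann: P = εσAT⁴ = 0.33 × 5.67×10⁻⁸ × 1.39×10^-4 × (2736)⁴ = 0.33 × 5.67×10⁻⁸ × 1.39×10^-4 × 5.60×10^13.
P = 146 W.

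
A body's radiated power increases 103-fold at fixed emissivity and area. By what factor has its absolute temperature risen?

P ∝ T⁴ ⇒ T ∝ P^(1/4), so T scales by (103)^(1/4) = 3.19.

factor ≈ 3.19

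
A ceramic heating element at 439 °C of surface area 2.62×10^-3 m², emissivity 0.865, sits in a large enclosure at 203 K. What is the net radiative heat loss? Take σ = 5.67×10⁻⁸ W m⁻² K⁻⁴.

Q ≈ 32.8 W

Convert: 439 °C = 712 K.
Q = εσA(T⁴ − T_s⁴). T⁴ − T_s⁴ = (712)⁴ − (203)⁴ = 2.57×10^11 − 1.70×10^9 = 2.55×10^11 K⁴.
Q = 0.865 × 5.67×10⁻⁸ × 2.62×10^-3 × 2.55×10^11 = 32.8 W.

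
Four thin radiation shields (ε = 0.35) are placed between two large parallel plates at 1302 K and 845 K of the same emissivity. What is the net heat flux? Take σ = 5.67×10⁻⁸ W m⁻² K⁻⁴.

q ≈ 5690 W/m²

Each of the 5 gaps contributes resistance (2/ε − 1) = 2/0.35 − 1 = 4.714; total = 23.57.
q = σ(T₁⁴ − T₂⁴) / 23.57 = 5.67×10⁻⁸ × 2.36×10^12 / 23.57 = 5690 W/m².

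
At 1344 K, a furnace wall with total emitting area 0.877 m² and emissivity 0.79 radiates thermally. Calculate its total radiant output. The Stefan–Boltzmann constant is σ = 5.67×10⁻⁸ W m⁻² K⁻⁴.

P ≈ 1.28×10^5 W

P = εσAT⁴ = 0.79 × 5.67×10⁻⁸ × 0.877 × (1344)⁴ = 0.79 × 5.67×10⁻⁸ × 0.877 × 3.26×10^12.
P = 1.28×10^5 W.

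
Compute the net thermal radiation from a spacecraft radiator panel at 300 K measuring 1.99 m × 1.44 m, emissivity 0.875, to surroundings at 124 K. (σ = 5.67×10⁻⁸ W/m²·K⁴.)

Q ≈ 1120 W

A = 1.99 × 1.44 = 2.87 m².
Q = εσA(T⁴ − T_s⁴). T⁴ − T_s⁴ = (300)⁴ − (124)⁴ = 8.10×10^9 − 2.36×10^8 = 7.86×10^9 K⁴.
Q = 0.875 × 5.67×10⁻⁸ × 2.87 × 7.86×10^9 = 1120 W.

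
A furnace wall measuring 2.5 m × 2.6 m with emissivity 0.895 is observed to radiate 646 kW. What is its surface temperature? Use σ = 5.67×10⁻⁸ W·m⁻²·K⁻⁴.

A = 2.5 × 2.6 = 6.50 m².
From P = εσAT⁴, T = (P / εσA)^(1/4) = (6.46×10^5 / (0.895 × 5.67×10⁻⁸ × 6.50))^(1/4).
T = (1.96×10^12)^(1/4) = 1180 K.

T ≈ 1180 K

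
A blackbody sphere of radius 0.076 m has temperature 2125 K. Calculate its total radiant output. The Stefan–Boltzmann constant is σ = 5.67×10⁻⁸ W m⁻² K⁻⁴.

A = 4πr² = 4π × (0.076)² = 0.0726 m².
P = σAT⁴ = 5.67×10⁻⁸ × 0.0726 × (2125)⁴ = 5.67×10⁻⁸ × 0.0726 × 2.04×10^13.
P = 83900 W.

P ≈ 83900 W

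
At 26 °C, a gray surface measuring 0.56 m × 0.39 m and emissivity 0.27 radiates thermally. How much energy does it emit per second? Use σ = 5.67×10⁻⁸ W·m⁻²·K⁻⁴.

A = 0.56 × 0.39 = 0.218 m².
26 °C = 299 K.
P = εσAT⁴ = 0.27 × 5.67×10⁻⁸ × 0.218 × (299)⁴ = 0.27 × 5.67×10⁻⁸ × 0.218 × 7.99×10^9.
P = 26.7 W.

P ≈ 26.7 W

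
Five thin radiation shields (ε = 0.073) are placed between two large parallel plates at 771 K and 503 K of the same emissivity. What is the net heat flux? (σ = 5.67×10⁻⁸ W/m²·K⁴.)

Each of the 6 gaps contributes resistance (2/ε − 1) = 2/0.073 − 1 = 26.40; total = 158.4.
q = σ(T₁⁴ − T₂⁴) / 158.4 = 5.67×10⁻⁸ × 2.89×10^11 / 158.4 = 104 W/m².

q ≈ 104 W/m²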